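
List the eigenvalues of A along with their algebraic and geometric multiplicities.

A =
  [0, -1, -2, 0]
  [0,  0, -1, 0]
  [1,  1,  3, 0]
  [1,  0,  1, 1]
λ = 1: alg = 4, geom = 2

Step 1 — factor the characteristic polynomial to read off the algebraic multiplicities:
  χ_A(x) = (x - 1)^4

Step 2 — compute geometric multiplicities via the rank-nullity identity g(λ) = n − rank(A − λI):
  rank(A − (1)·I) = 2, so dim ker(A − (1)·I) = n − 2 = 2

Summary:
  λ = 1: algebraic multiplicity = 4, geometric multiplicity = 2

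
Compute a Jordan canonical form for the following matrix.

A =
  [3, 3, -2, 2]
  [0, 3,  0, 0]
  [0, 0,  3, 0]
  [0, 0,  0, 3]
J_2(3) ⊕ J_1(3) ⊕ J_1(3)

The characteristic polynomial is
  det(x·I − A) = x^4 - 12*x^3 + 54*x^2 - 108*x + 81 = (x - 3)^4

Eigenvalues and multiplicities (the geometric multiplicity of λ is n − rank(A − λI), which equals the number of Jordan blocks for λ):
  λ = 3: algebraic multiplicity = 4, geometric multiplicity = 3

Determining the block sizes for each eigenvalue:
  λ = 3: 3 blocks summing to 4 forces exactly one block of size 2 and the rest size 1 → block sizes [2, 1, 1]

Assembling the blocks gives a Jordan form
J =
  [3, 1, 0, 0]
  [0, 3, 0, 0]
  [0, 0, 3, 0]
  [0, 0, 0, 3]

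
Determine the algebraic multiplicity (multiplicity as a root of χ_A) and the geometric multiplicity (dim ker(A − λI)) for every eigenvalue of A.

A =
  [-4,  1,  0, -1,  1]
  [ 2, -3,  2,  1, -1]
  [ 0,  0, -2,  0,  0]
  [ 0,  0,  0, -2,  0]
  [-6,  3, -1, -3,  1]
λ = -2: alg = 5, geom = 3

Step 1 — factor the characteristic polynomial to read off the algebraic multiplicities:
  χ_A(x) = (x + 2)^5

Step 2 — compute geometric multiplicities via the rank-nullity identity g(λ) = n − rank(A − λI):
  rank(A − (-2)·I) = 2, so dim ker(A − (-2)·I) = n − 2 = 3

Summary:
  λ = -2: algebraic multiplicity = 5, geometric multiplicity = 3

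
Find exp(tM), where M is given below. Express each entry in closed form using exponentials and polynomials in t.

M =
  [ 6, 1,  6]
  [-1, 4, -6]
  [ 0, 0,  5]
e^{tM} =
  [t*exp(5*t) + exp(5*t), t*exp(5*t), 6*t*exp(5*t)]
  [-t*exp(5*t), -t*exp(5*t) + exp(5*t), -6*t*exp(5*t)]
  [0, 0, exp(5*t)]

Strategy: write M = P · J · P⁻¹ where J is a Jordan canonical form, so e^{tM} = P · e^{tJ} · P⁻¹, and e^{tJ} can be computed block-by-block.

M has Jordan form
J =
  [5, 1, 0]
  [0, 5, 0]
  [0, 0, 5]
(up to reordering of blocks).

Per-block formulas:
  For a 1×1 block at λ = 5: exp(t · [5]) = [e^(5t)].
  For a 2×2 Jordan block J_2(5): exp(t · J_2(5)) = e^(5t)·(I + t·N), where N is the 2×2 nilpotent shift.

After assembling e^{tJ} and conjugating by P, we get:

e^{tM} =
  [t*exp(5*t) + exp(5*t), t*exp(5*t), 6*t*exp(5*t)]
  [-t*exp(5*t), -t*exp(5*t) + exp(5*t), -6*t*exp(5*t)]
  [0, 0, exp(5*t)]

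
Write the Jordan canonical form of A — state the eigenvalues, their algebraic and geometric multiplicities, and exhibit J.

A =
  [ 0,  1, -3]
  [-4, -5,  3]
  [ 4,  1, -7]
J_2(-4) ⊕ J_1(-4)

The characteristic polynomial is
  det(x·I − A) = x^3 + 12*x^2 + 48*x + 64 = (x + 4)^3

Eigenvalues and multiplicities (the geometric multiplicity of λ is n − rank(A − λI), which equals the number of Jordan blocks for λ):
  λ = -4: algebraic multiplicity = 3, geometric multiplicity = 2

Determining the block sizes for each eigenvalue:
  λ = -4: 2 blocks summing to 3 forces exactly one block of size 2 and the rest size 1 → block sizes [2, 1]

Assembling the blocks gives a Jordan form
J =
  [-4,  1,  0]
  [ 0, -4,  0]
  [ 0,  0, -4]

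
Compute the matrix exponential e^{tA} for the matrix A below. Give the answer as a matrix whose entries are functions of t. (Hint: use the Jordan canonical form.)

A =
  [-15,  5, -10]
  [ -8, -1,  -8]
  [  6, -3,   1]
e^{tA} =
  [-10*t*exp(-5*t) + exp(-5*t), 5*t*exp(-5*t), -10*t*exp(-5*t)]
  [-8*t*exp(-5*t), 4*t*exp(-5*t) + exp(-5*t), -8*t*exp(-5*t)]
  [6*t*exp(-5*t), -3*t*exp(-5*t), 6*t*exp(-5*t) + exp(-5*t)]

Strategy: write A = P · J · P⁻¹ where J is a Jordan canonical form, so e^{tA} = P · e^{tJ} · P⁻¹, and e^{tJ} can be computed block-by-block.

A has Jordan form
J =
  [-5,  1,  0]
  [ 0, -5,  0]
  [ 0,  0, -5]
(up to reordering of blocks).

Per-block formulas:
  For a 2×2 Jordan block J_2(-5): exp(t · J_2(-5)) = e^(-5t)·(I + t·N), where N is the 2×2 nilpotent shift.
  For a 1×1 block at λ = -5: exp(t · [-5]) = [e^(-5t)].

After assembling e^{tJ} and conjugating by P, we get:

e^{tA} =
  [-10*t*exp(-5*t) + exp(-5*t), 5*t*exp(-5*t), -10*t*exp(-5*t)]
  [-8*t*exp(-5*t), 4*t*exp(-5*t) + exp(-5*t), -8*t*exp(-5*t)]
  [6*t*exp(-5*t), -3*t*exp(-5*t), 6*t*exp(-5*t) + exp(-5*t)]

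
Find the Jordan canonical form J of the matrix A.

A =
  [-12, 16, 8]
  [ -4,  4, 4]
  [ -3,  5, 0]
J_1(-4) ⊕ J_2(-2)

The characteristic polynomial is
  det(x·I − A) = x^3 + 8*x^2 + 20*x + 16 = (x + 2)^2*(x + 4)

Eigenvalues and multiplicities (the geometric multiplicity of λ is n − rank(A − λI), which equals the number of Jordan blocks for λ):
  λ = -4: algebraic multiplicity = 1, geometric multiplicity = 1
  λ = -2: algebraic multiplicity = 2, geometric multiplicity = 1

Determining the block sizes for each eigenvalue:
  λ = -4: one block (gm = 1), so the single block has size am = 1 → block sizes [1]
  λ = -2: one block (gm = 1), so the single block has size am = 2 → block sizes [2]

Assembling the blocks gives a Jordan form
J =
  [-4,  0,  0]
  [ 0, -2,  1]
  [ 0,  0, -2]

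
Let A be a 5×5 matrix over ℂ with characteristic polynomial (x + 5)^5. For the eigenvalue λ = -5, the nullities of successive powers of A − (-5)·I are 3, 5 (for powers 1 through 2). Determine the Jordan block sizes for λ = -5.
Block sizes for λ = -5: [2, 2, 1]

From the dimensions of kernels of powers, the number of Jordan blocks of size at least j is d_j − d_{j−1} where d_j = dim ker(N^j) (with d_0 = 0). Computing the differences gives [3, 2].
The number of blocks of size exactly k is (#blocks of size ≥ k) − (#blocks of size ≥ k + 1), so the partition is: 1 block(s) of size 1, 2 block(s) of size 2.
In nonincreasing order the block sizes are [2, 2, 1].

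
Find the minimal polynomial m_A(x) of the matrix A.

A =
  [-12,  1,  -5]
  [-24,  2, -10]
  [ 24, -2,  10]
x^2

The characteristic polynomial is χ_A(x) = x^3, so the eigenvalues are known. The minimal polynomial is
  m_A(x) = Π_λ (x − λ)^{k_λ}
where k_λ is the size of the *largest* Jordan block for λ (equivalently, the smallest k with (A − λI)^k v = 0 for every generalised eigenvector v of λ).

  λ = 0: largest Jordan block has size 2, contributing (x − 0)^2

So m_A(x) = x^2 = x^2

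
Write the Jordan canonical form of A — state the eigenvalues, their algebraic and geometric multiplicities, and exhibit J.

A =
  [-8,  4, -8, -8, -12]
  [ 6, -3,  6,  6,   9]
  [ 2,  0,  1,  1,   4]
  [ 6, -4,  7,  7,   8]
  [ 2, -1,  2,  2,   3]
J_2(0) ⊕ J_2(0) ⊕ J_1(0)

The characteristic polynomial is
  det(x·I − A) = x^5

Eigenvalues and multiplicities (the geometric multiplicity of λ is n − rank(A − λI), which equals the number of Jordan blocks for λ):
  λ = 0: algebraic multiplicity = 5, geometric multiplicity = 3

Determining the block sizes for each eigenvalue:
  λ = 0: with am = 5 and gm = 3, the partition is not yet determined (e.g. several partitions of 5 into 3 parts exist). Let N = A − (0)·I. Computing rank(N^1) = 2, rank(N^2) = 0; the number of blocks of size ≥ j is rank(N^{j−1}) − rank(N^j), giving [3, 2]. So we have 2 block(s) of size 2, 1 block(s) of size 1 → block sizes [2, 2, 1]

Assembling the blocks gives a Jordan form
J =
  [0, 1, 0, 0, 0]
  [0, 0, 0, 0, 0]
  [0, 0, 0, 1, 0]
  [0, 0, 0, 0, 0]
  [0, 0, 0, 0, 0]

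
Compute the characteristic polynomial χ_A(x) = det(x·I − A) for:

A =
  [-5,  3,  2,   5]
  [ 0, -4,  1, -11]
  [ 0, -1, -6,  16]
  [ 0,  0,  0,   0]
x^4 + 15*x^3 + 75*x^2 + 125*x

Expanding det(x·I − A) (e.g. by cofactor expansion or by noting that A is similar to its Jordan form J, which has the same characteristic polynomial as A) gives
  χ_A(x) = x^4 + 15*x^3 + 75*x^2 + 125*x
which factors as x*(x + 5)^3. The eigenvalues (with algebraic multiplicities) are λ = -5 with multiplicity 3, λ = 0 with multiplicity 1.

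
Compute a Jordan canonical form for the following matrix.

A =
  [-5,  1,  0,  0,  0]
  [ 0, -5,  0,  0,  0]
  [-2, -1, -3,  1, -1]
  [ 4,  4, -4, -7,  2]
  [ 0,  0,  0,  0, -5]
J_2(-5) ⊕ J_2(-5) ⊕ J_1(-5)

The characteristic polynomial is
  det(x·I − A) = x^5 + 25*x^4 + 250*x^3 + 1250*x^2 + 3125*x + 3125 = (x + 5)^5

Eigenvalues and multiplicities (the geometric multiplicity of λ is n − rank(A − λI), which equals the number of Jordan blocks for λ):
  λ = -5: algebraic multiplicity = 5, geometric multiplicity = 3

Determining the block sizes for each eigenvalue:
  λ = -5: with am = 5 and gm = 3, the partition is not yet determined (e.g. several partitions of 5 into 3 parts exist). Let N = A − (-5)·I. Computing rank(N^1) = 2, rank(N^2) = 0; the number of blocks of size ≥ j is rank(N^{j−1}) − rank(N^j), giving [3, 2]. So we have 2 block(s) of size 2, 1 block(s) of size 1 → block sizes [2, 2, 1]

Assembling the blocks gives a Jordan form
J =
  [-5,  1,  0,  0,  0]
  [ 0, -5,  0,  0,  0]
  [ 0,  0, -5,  1,  0]
  [ 0,  0,  0, -5,  0]
  [ 0,  0,  0,  0, -5]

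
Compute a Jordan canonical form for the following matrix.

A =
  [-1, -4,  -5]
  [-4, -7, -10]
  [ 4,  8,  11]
J_2(1) ⊕ J_1(1)

The characteristic polynomial is
  det(x·I − A) = x^3 - 3*x^2 + 3*x - 1 = (x - 1)^3

Eigenvalues and multiplicities (the geometric multiplicity of λ is n − rank(A − λI), which equals the number of Jordan blocks for λ):
  λ = 1: algebraic multiplicity = 3, geometric multiplicity = 2

Determining the block sizes for each eigenvalue:
  λ = 1: 2 blocks summing to 3 forces exactly one block of size 2 and the rest size 1 → block sizes [2, 1]

Assembling the blocks gives a Jordan form
J =
  [1, 1, 0]
  [0, 1, 0]
  [0, 0, 1]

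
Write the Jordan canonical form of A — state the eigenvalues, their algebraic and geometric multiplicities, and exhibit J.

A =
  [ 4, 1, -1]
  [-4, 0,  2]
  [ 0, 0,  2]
J_2(2) ⊕ J_1(2)

The characteristic polynomial is
  det(x·I − A) = x^3 - 6*x^2 + 12*x - 8 = (x - 2)^3

Eigenvalues and multiplicities (the geometric multiplicity of λ is n − rank(A − λI), which equals the number of Jordan blocks for λ):
  λ = 2: algebraic multiplicity = 3, geometric multiplicity = 2

Determining the block sizes for each eigenvalue:
  λ = 2: 2 blocks summing to 3 forces exactly one block of size 2 and the rest size 1 → block sizes [2, 1]

Assembling the blocks gives a Jordan form
J =
  [2, 1, 0]
  [0, 2, 0]
  [0, 0, 2]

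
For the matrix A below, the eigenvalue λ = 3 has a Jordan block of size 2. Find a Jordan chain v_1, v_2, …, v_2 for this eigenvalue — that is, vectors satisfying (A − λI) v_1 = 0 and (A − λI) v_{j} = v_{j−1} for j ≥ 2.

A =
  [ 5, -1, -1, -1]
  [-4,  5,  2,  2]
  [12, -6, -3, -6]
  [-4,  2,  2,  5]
A Jordan chain for λ = 3 of length 2:
v_1 = (2, -4, 12, -4)ᵀ
v_2 = (1, 0, 0, 0)ᵀ

Let N = A − (3)·I. We want v_2 with N^2 v_2 = 0 but N^1 v_2 ≠ 0; then v_{j-1} := N · v_j for j = 2, …, 2.

Pick v_2 = (1, 0, 0, 0)ᵀ.
Then v_1 = N · v_2 = (2, -4, 12, -4)ᵀ.

Sanity check: (A − (3)·I) v_1 = (0, 0, 0, 0)ᵀ = 0. ✓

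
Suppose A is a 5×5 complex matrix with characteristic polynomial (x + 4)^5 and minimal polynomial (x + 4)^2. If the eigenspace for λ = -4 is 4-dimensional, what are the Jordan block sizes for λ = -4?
Block sizes for λ = -4: [2, 1, 1, 1]

Step 1 — from the characteristic polynomial, algebraic multiplicity of λ = -4 is 5. From dim ker(A − (-4)·I) = 4, there are exactly 4 Jordan blocks for λ = -4.
Step 2 — from the minimal polynomial, the factor (x + 4)^2 tells us the largest block for λ = -4 has size 2.
Step 3 — with total size 5, 4 blocks, and largest block 2, the block sizes (in nonincreasing order) are [2, 1, 1, 1].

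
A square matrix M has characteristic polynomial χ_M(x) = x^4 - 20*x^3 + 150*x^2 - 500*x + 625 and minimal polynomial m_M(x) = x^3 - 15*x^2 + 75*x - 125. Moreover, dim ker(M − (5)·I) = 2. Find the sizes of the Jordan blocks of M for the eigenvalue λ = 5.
Block sizes for λ = 5: [3, 1]

Step 1 — from the characteristic polynomial, algebraic multiplicity of λ = 5 is 4. From dim ker(M − (5)·I) = 2, there are exactly 2 Jordan blocks for λ = 5.
Step 2 — from the minimal polynomial, the factor (x − 5)^3 tells us the largest block for λ = 5 has size 3.
Step 3 — with total size 4, 2 blocks, and largest block 3, the block sizes (in nonincreasing order) are [3, 1].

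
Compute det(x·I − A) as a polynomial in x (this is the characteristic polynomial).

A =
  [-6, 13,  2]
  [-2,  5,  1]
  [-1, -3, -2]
x^3 + 3*x^2 + 3*x + 1

Expanding det(x·I − A) (e.g. by cofactor expansion or by noting that A is similar to its Jordan form J, which has the same characteristic polynomial as A) gives
  χ_A(x) = x^3 + 3*x^2 + 3*x + 1
which factors as (x + 1)^3. The eigenvalues (with algebraic multiplicities) are λ = -1 with multiplicity 3.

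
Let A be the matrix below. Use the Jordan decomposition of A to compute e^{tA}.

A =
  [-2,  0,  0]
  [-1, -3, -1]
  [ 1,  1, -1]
e^{tA} =
  [exp(-2*t), 0, 0]
  [-t*exp(-2*t), -t*exp(-2*t) + exp(-2*t), -t*exp(-2*t)]
  [t*exp(-2*t), t*exp(-2*t), t*exp(-2*t) + exp(-2*t)]

Strategy: write A = P · J · P⁻¹ where J is a Jordan canonical form, so e^{tA} = P · e^{tJ} · P⁻¹, and e^{tJ} can be computed block-by-block.

A has Jordan form
J =
  [-2,  1,  0]
  [ 0, -2,  0]
  [ 0,  0, -2]
(up to reordering of blocks).

Per-block formulas:
  For a 2×2 Jordan block J_2(-2): exp(t · J_2(-2)) = e^(-2t)·(I + t·N), where N is the 2×2 nilpotent shift.
  For a 1×1 block at λ = -2: exp(t · [-2]) = [e^(-2t)].

After assembling e^{tJ} and conjugating by P, we get:

e^{tA} =
  [exp(-2*t), 0, 0]
  [-t*exp(-2*t), -t*exp(-2*t) + exp(-2*t), -t*exp(-2*t)]
  [t*exp(-2*t), t*exp(-2*t), t*exp(-2*t) + exp(-2*t)]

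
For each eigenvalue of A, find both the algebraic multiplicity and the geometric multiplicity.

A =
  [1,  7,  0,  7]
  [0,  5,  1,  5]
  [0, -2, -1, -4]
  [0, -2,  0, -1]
λ = 1: alg = 4, geom = 2

Step 1 — factor the characteristic polynomial to read off the algebraic multiplicities:
  χ_A(x) = (x - 1)^4

Step 2 — compute geometric multiplicities via the rank-nullity identity g(λ) = n − rank(A − λI):
  rank(A − (1)·I) = 2, so dim ker(A − (1)·I) = n − 2 = 2

Summary:
  λ = 1: algebraic multiplicity = 4, geometric multiplicity = 2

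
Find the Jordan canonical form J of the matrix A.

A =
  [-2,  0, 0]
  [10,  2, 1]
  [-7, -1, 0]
J_1(-2) ⊕ J_2(1)

The characteristic polynomial is
  det(x·I − A) = x^3 - 3*x + 2 = (x - 1)^2*(x + 2)

Eigenvalues and multiplicities (the geometric multiplicity of λ is n − rank(A − λI), which equals the number of Jordan blocks for λ):
  λ = -2: algebraic multiplicity = 1, geometric multiplicity = 1
  λ = 1: algebraic multiplicity = 2, geometric multiplicity = 1

Determining the block sizes for each eigenvalue:
  λ = -2: one block (gm = 1), so the single block has size am = 1 → block sizes [1]
  λ = 1: one block (gm = 1), so the single block has size am = 2 → block sizes [2]

Assembling the blocks gives a Jordan form
J =
  [-2, 0, 0]
  [ 0, 1, 1]
  [ 0, 0, 1]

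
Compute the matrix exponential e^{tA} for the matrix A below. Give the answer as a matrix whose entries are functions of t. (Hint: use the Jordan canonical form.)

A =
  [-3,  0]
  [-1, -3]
e^{tA} =
  [exp(-3*t), 0]
  [-t*exp(-3*t), exp(-3*t)]

Strategy: write A = P · J · P⁻¹ where J is a Jordan canonical form, so e^{tA} = P · e^{tJ} · P⁻¹, and e^{tJ} can be computed block-by-block.

A has Jordan form
J =
  [-3,  1]
  [ 0, -3]
(up to reordering of blocks).

Per-block formulas:
  For a 2×2 Jordan block J_2(-3): exp(t · J_2(-3)) = e^(-3t)·(I + t·N), where N is the 2×2 nilpotent shift.

After assembling e^{tJ} and conjugating by P, we get:

e^{tA} =
  [exp(-3*t), 0]
  [-t*exp(-3*t), exp(-3*t)]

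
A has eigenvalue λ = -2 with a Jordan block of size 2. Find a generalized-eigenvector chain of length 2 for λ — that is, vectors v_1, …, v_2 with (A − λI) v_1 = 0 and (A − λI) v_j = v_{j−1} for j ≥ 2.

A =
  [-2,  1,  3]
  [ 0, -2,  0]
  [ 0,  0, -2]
A Jordan chain for λ = -2 of length 2:
v_1 = (1, 0, 0)ᵀ
v_2 = (0, 1, 0)ᵀ

Let N = A − (-2)·I. We want v_2 with N^2 v_2 = 0 but N^1 v_2 ≠ 0; then v_{j-1} := N · v_j for j = 2, …, 2.

Pick v_2 = (0, 1, 0)ᵀ.
Then v_1 = N · v_2 = (1, 0, 0)ᵀ.

Sanity check: (A − (-2)·I) v_1 = (0, 0, 0)ᵀ = 0. ✓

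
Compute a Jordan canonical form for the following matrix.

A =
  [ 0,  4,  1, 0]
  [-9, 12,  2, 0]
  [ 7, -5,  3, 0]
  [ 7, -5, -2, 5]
J_3(5) ⊕ J_1(5)

The characteristic polynomial is
  det(x·I − A) = x^4 - 20*x^3 + 150*x^2 - 500*x + 625 = (x - 5)^4

Eigenvalues and multiplicities (the geometric multiplicity of λ is n − rank(A − λI), which equals the number of Jordan blocks for λ):
  λ = 5: algebraic multiplicity = 4, geometric multiplicity = 2

Determining the block sizes for each eigenvalue:
  λ = 5: with am = 4 and gm = 2, the partition is not yet determined (e.g. several partitions of 4 into 2 parts exist). Let N = A − (5)·I. Computing rank(N^1) = 2, rank(N^2) = 1, rank(N^3) = 0; the number of blocks of size ≥ j is rank(N^{j−1}) − rank(N^j), giving [2, 1, 1]. So we have 1 block(s) of size 3, 1 block(s) of size 1 → block sizes [3, 1]

Assembling the blocks gives a Jordan form
J =
  [5, 1, 0, 0]
  [0, 5, 1, 0]
  [0, 0, 5, 0]
  [0, 0, 0, 5]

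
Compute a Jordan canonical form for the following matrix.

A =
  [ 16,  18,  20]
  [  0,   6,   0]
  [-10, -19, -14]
J_1(-4) ⊕ J_2(6)

The characteristic polynomial is
  det(x·I − A) = x^3 - 8*x^2 - 12*x + 144 = (x - 6)^2*(x + 4)

Eigenvalues and multiplicities (the geometric multiplicity of λ is n − rank(A − λI), which equals the number of Jordan blocks for λ):
  λ = -4: algebraic multiplicity = 1, geometric multiplicity = 1
  λ = 6: algebraic multiplicity = 2, geometric multiplicity = 1

Determining the block sizes for each eigenvalue:
  λ = -4: one block (gm = 1), so the single block has size am = 1 → block sizes [1]
  λ = 6: one block (gm = 1), so the single block has size am = 2 → block sizes [2]

Assembling the blocks gives a Jordan form
J =
  [-4, 0, 0]
  [ 0, 6, 1]
  [ 0, 0, 6]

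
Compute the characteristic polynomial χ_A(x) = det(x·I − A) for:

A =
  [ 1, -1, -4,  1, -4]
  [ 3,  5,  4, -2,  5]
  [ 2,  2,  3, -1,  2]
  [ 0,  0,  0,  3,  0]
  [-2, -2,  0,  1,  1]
x^5 - 13*x^4 + 67*x^3 - 171*x^2 + 216*x - 108

Expanding det(x·I − A) (e.g. by cofactor expansion or by noting that A is similar to its Jordan form J, which has the same characteristic polynomial as A) gives
  χ_A(x) = x^5 - 13*x^4 + 67*x^3 - 171*x^2 + 216*x - 108
which factors as (x - 3)^3*(x - 2)^2. The eigenvalues (with algebraic multiplicities) are λ = 2 with multiplicity 2, λ = 3 with multiplicity 3.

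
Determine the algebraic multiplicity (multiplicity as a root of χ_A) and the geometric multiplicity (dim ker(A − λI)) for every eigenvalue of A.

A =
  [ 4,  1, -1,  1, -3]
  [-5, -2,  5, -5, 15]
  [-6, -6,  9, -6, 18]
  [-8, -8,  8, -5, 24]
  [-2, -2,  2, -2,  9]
λ = 3: alg = 5, geom = 4

Step 1 — factor the characteristic polynomial to read off the algebraic multiplicities:
  χ_A(x) = (x - 3)^5

Step 2 — compute geometric multiplicities via the rank-nullity identity g(λ) = n − rank(A − λI):
  rank(A − (3)·I) = 1, so dim ker(A − (3)·I) = n − 1 = 4

Summary:
  λ = 3: algebraic multiplicity = 5, geometric multiplicity = 4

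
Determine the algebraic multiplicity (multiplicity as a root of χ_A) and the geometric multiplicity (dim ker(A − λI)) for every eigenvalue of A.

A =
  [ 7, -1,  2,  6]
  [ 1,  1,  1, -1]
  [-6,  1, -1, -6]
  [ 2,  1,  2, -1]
λ = 0: alg = 2, geom = 1; λ = 1: alg = 1, geom = 1; λ = 5: alg = 1, geom = 1

Step 1 — factor the characteristic polynomial to read off the algebraic multiplicities:
  χ_A(x) = x^2*(x - 5)*(x - 1)

Step 2 — compute geometric multiplicities via the rank-nullity identity g(λ) = n − rank(A − λI):
  rank(A − (0)·I) = 3, so dim ker(A − (0)·I) = n − 3 = 1
  rank(A − (1)·I) = 3, so dim ker(A − (1)·I) = n − 3 = 1
  rank(A − (5)·I) = 3, so dim ker(A − (5)·I) = n − 3 = 1

Summary:
  λ = 0: algebraic multiplicity = 2, geometric multiplicity = 1
  λ = 1: algebraic multiplicity = 1, geometric multiplicity = 1
  λ = 5: algebraic multiplicity = 1, geometric multiplicity = 1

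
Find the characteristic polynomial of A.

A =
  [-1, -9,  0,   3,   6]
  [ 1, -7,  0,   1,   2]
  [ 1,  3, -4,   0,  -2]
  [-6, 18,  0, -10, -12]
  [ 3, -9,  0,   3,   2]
x^5 + 20*x^4 + 160*x^3 + 640*x^2 + 1280*x + 1024

Expanding det(x·I − A) (e.g. by cofactor expansion or by noting that A is similar to its Jordan form J, which has the same characteristic polynomial as A) gives
  χ_A(x) = x^5 + 20*x^4 + 160*x^3 + 640*x^2 + 1280*x + 1024
which factors as (x + 4)^5. The eigenvalues (with algebraic multiplicities) are λ = -4 with multiplicity 5.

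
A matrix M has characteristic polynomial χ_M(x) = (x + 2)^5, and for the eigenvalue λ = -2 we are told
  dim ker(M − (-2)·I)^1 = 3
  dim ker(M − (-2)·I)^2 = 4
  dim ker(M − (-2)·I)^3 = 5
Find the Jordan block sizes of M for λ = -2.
Block sizes for λ = -2: [3, 1, 1]

From the dimensions of kernels of powers, the number of Jordan blocks of size at least j is d_j − d_{j−1} where d_j = dim ker(N^j) (with d_0 = 0). Computing the differences gives [3, 1, 1].
The number of blocks of size exactly k is (#blocks of size ≥ k) − (#blocks of size ≥ k + 1), so the partition is: 2 block(s) of size 1, 1 block(s) of size 3.
In nonincreasing order the block sizes are [3, 1, 1].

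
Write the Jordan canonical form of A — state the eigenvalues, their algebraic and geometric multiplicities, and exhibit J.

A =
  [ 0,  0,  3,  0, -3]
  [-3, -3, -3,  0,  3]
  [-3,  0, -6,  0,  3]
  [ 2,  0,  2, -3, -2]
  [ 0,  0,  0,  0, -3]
J_2(-3) ⊕ J_1(-3) ⊕ J_1(-3) ⊕ J_1(-3)

The characteristic polynomial is
  det(x·I − A) = x^5 + 15*x^4 + 90*x^3 + 270*x^2 + 405*x + 243 = (x + 3)^5

Eigenvalues and multiplicities (the geometric multiplicity of λ is n − rank(A − λI), which equals the number of Jordan blocks for λ):
  λ = -3: algebraic multiplicity = 5, geometric multiplicity = 4

Determining the block sizes for each eigenvalue:
  λ = -3: 4 blocks summing to 5 forces exactly one block of size 2 and the rest size 1 → block sizes [2, 1, 1, 1]

Assembling the blocks gives a Jordan form
J =
  [-3,  1,  0,  0,  0]
  [ 0, -3,  0,  0,  0]
  [ 0,  0, -3,  0,  0]
  [ 0,  0,  0, -3,  0]
  [ 0,  0,  0,  0, -3]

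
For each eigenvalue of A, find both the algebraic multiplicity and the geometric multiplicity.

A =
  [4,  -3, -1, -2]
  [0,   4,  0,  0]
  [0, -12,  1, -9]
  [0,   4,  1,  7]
λ = 4: alg = 4, geom = 2

Step 1 — factor the characteristic polynomial to read off the algebraic multiplicities:
  χ_A(x) = (x - 4)^4

Step 2 — compute geometric multiplicities via the rank-nullity identity g(λ) = n − rank(A − λI):
  rank(A − (4)·I) = 2, so dim ker(A − (4)·I) = n − 2 = 2

Summary:
  λ = 4: algebraic multiplicity = 4, geometric multiplicity = 2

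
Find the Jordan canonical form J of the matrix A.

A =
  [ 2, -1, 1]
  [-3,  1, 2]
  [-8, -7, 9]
J_3(4)

The characteristic polynomial is
  det(x·I − A) = x^3 - 12*x^2 + 48*x - 64 = (x - 4)^3

Eigenvalues and multiplicities (the geometric multiplicity of λ is n − rank(A − λI), which equals the number of Jordan blocks for λ):
  λ = 4: algebraic multiplicity = 3, geometric multiplicity = 1

Determining the block sizes for each eigenvalue:
  λ = 4: one block (gm = 1), so the single block has size am = 3 → block sizes [3]

Assembling the blocks gives a Jordan form
J =
  [4, 1, 0]
  [0, 4, 1]
  [0, 0, 4]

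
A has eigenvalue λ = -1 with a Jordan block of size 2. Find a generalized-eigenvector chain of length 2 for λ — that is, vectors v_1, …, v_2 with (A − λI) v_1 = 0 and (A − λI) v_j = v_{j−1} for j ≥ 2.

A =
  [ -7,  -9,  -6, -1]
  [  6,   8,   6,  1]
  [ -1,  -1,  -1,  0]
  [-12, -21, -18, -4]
A Jordan chain for λ = -1 of length 2:
v_1 = (-6, 6, -1, -12)ᵀ
v_2 = (1, 0, 0, 0)ᵀ

Let N = A − (-1)·I. We want v_2 with N^2 v_2 = 0 but N^1 v_2 ≠ 0; then v_{j-1} := N · v_j for j = 2, …, 2.

Pick v_2 = (1, 0, 0, 0)ᵀ.
Then v_1 = N · v_2 = (-6, 6, -1, -12)ᵀ.

Sanity check: (A − (-1)·I) v_1 = (0, 0, 0, 0)ᵀ = 0. ✓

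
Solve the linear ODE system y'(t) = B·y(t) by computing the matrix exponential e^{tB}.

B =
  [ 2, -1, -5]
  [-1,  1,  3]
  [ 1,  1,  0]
e^{tB} =
  [-3*t^2*exp(t)/2 + t*exp(t) + exp(t), -3*t^2*exp(t) - t*exp(t), -3*t^2*exp(t)/2 - 5*t*exp(t)]
  [t^2*exp(t) - t*exp(t), 2*t^2*exp(t) + exp(t), t^2*exp(t) + 3*t*exp(t)]
  [-t^2*exp(t)/2 + t*exp(t), -t^2*exp(t) + t*exp(t), -t^2*exp(t)/2 - t*exp(t) + exp(t)]

Strategy: write B = P · J · P⁻¹ where J is a Jordan canonical form, so e^{tB} = P · e^{tJ} · P⁻¹, and e^{tJ} can be computed block-by-block.

B has Jordan form
J =
  [1, 1, 0]
  [0, 1, 1]
  [0, 0, 1]
(up to reordering of blocks).

Per-block formulas:
  For a 3×3 Jordan block J_3(1): exp(t · J_3(1)) = e^(1t)·(I + t·N + (t^2/2)·N^2), where N is the 3×3 nilpotent shift.

After assembling e^{tJ} and conjugating by P, we get:

e^{tB} =
  [-3*t^2*exp(t)/2 + t*exp(t) + exp(t), -3*t^2*exp(t) - t*exp(t), -3*t^2*exp(t)/2 - 5*t*exp(t)]
  [t^2*exp(t) - t*exp(t), 2*t^2*exp(t) + exp(t), t^2*exp(t) + 3*t*exp(t)]
  [-t^2*exp(t)/2 + t*exp(t), -t^2*exp(t) + t*exp(t), -t^2*exp(t)/2 - t*exp(t) + exp(t)]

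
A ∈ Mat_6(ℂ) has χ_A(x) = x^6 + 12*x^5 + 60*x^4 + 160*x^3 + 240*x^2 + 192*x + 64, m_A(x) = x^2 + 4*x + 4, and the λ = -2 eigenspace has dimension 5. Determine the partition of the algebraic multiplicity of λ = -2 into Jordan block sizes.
Block sizes for λ = -2: [2, 1, 1, 1, 1]

Step 1 — from the characteristic polynomial, algebraic multiplicity of λ = -2 is 6. From dim ker(A − (-2)·I) = 5, there are exactly 5 Jordan blocks for λ = -2.
Step 2 — from the minimal polynomial, the factor (x + 2)^2 tells us the largest block for λ = -2 has size 2.
Step 3 — with total size 6, 5 blocks, and largest block 2, the block sizes (in nonincreasing order) are [2, 1, 1, 1, 1].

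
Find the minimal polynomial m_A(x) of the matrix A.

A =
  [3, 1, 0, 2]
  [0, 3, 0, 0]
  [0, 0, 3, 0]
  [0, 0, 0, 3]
x^2 - 6*x + 9

The characteristic polynomial is χ_A(x) = (x - 3)^4, so the eigenvalues are known. The minimal polynomial is
  m_A(x) = Π_λ (x − λ)^{k_λ}
where k_λ is the size of the *largest* Jordan block for λ (equivalently, the smallest k with (A − λI)^k v = 0 for every generalised eigenvector v of λ).

  λ = 3: largest Jordan block has size 2, contributing (x − 3)^2

So m_A(x) = (x - 3)^2 = x^2 - 6*x + 9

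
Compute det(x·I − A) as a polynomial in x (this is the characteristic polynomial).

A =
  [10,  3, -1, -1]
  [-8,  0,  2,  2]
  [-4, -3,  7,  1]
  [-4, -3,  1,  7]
x^4 - 24*x^3 + 216*x^2 - 864*x + 1296

Expanding det(x·I − A) (e.g. by cofactor expansion or by noting that A is similar to its Jordan form J, which has the same characteristic polynomial as A) gives
  χ_A(x) = x^4 - 24*x^3 + 216*x^2 - 864*x + 1296
which factors as (x - 6)^4. The eigenvalues (with algebraic multiplicities) are λ = 6 with multiplicity 4.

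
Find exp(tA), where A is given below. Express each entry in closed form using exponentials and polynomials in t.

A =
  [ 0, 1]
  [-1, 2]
e^{tA} =
  [-t*exp(t) + exp(t), t*exp(t)]
  [-t*exp(t), t*exp(t) + exp(t)]

Strategy: write A = P · J · P⁻¹ where J is a Jordan canonical form, so e^{tA} = P · e^{tJ} · P⁻¹, and e^{tJ} can be computed block-by-block.

A has Jordan form
J =
  [1, 1]
  [0, 1]
(up to reordering of blocks).

Per-block formulas:
  For a 2×2 Jordan block J_2(1): exp(t · J_2(1)) = e^(1t)·(I + t·N), where N is the 2×2 nilpotent shift.

After assembling e^{tJ} and conjugating by P, we get:

e^{tA} =
  [-t*exp(t) + exp(t), t*exp(t)]
  [-t*exp(t), t*exp(t) + exp(t)]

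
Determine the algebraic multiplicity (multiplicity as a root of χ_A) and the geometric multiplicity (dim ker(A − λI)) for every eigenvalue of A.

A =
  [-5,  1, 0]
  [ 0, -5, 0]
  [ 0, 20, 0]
λ = -5: alg = 2, geom = 1; λ = 0: alg = 1, geom = 1

Step 1 — factor the characteristic polynomial to read off the algebraic multiplicities:
  χ_A(x) = x*(x + 5)^2

Step 2 — compute geometric multiplicities via the rank-nullity identity g(λ) = n − rank(A − λI):
  rank(A − (-5)·I) = 2, so dim ker(A − (-5)·I) = n − 2 = 1
  rank(A − (0)·I) = 2, so dim ker(A − (0)·I) = n − 2 = 1

Summary:
  λ = -5: algebraic multiplicity = 2, geometric multiplicity = 1
  λ = 0: algebraic multiplicity = 1, geometric multiplicity = 1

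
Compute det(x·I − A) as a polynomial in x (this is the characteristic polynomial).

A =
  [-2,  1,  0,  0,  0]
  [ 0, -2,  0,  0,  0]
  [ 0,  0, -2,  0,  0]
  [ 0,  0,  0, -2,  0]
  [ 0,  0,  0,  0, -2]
x^5 + 10*x^4 + 40*x^3 + 80*x^2 + 80*x + 32

Expanding det(x·I − A) (e.g. by cofactor expansion or by noting that A is similar to its Jordan form J, which has the same characteristic polynomial as A) gives
  χ_A(x) = x^5 + 10*x^4 + 40*x^3 + 80*x^2 + 80*x + 32
which factors as (x + 2)^5. The eigenvalues (with algebraic multiplicities) are λ = -2 with multiplicity 5.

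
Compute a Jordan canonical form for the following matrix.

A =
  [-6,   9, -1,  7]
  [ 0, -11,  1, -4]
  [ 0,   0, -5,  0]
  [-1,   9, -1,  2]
J_3(-5) ⊕ J_1(-5)

The characteristic polynomial is
  det(x·I − A) = x^4 + 20*x^3 + 150*x^2 + 500*x + 625 = (x + 5)^4

Eigenvalues and multiplicities (the geometric multiplicity of λ is n − rank(A − λI), which equals the number of Jordan blocks for λ):
  λ = -5: algebraic multiplicity = 4, geometric multiplicity = 2

Determining the block sizes for each eigenvalue:
  λ = -5: with am = 4 and gm = 2, the partition is not yet determined (e.g. several partitions of 4 into 2 parts exist). Let N = A − (-5)·I. Computing rank(N^1) = 2, rank(N^2) = 1, rank(N^3) = 0; the number of blocks of size ≥ j is rank(N^{j−1}) − rank(N^j), giving [2, 1, 1]. So we have 1 block(s) of size 3, 1 block(s) of size 1 → block sizes [3, 1]

Assembling the blocks gives a Jordan form
J =
  [-5,  1,  0,  0]
  [ 0, -5,  1,  0]
  [ 0,  0, -5,  0]
  [ 0,  0,  0, -5]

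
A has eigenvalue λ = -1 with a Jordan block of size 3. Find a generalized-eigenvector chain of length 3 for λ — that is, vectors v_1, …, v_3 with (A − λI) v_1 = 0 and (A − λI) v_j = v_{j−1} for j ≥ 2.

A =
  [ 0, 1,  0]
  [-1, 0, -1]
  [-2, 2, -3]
A Jordan chain for λ = -1 of length 3:
v_1 = (2, -2, -4)ᵀ
v_2 = (1, 1, 2)ᵀ
v_3 = (0, 1, 0)ᵀ

Let N = A − (-1)·I. We want v_3 with N^3 v_3 = 0 but N^2 v_3 ≠ 0; then v_{j-1} := N · v_j for j = 3, …, 2.

Pick v_3 = (0, 1, 0)ᵀ.
Then v_2 = N · v_3 = (1, 1, 2)ᵀ.
Then v_1 = N · v_2 = (2, -2, -4)ᵀ.

Sanity check: (A − (-1)·I) v_1 = (0, 0, 0)ᵀ = 0. ✓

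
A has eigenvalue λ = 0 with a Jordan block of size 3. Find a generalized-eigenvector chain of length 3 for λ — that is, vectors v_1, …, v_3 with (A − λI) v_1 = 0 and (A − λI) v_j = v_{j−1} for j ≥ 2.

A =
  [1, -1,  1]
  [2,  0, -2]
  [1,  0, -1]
A Jordan chain for λ = 0 of length 3:
v_1 = (-1, -2, -1)ᵀ
v_2 = (-1, 0, 0)ᵀ
v_3 = (0, 1, 0)ᵀ

Let N = A − (0)·I. We want v_3 with N^3 v_3 = 0 but N^2 v_3 ≠ 0; then v_{j-1} := N · v_j for j = 3, …, 2.

Pick v_3 = (0, 1, 0)ᵀ.
Then v_2 = N · v_3 = (-1, 0, 0)ᵀ.
Then v_1 = N · v_2 = (-1, -2, -1)ᵀ.

Sanity check: (A − (0)·I) v_1 = (0, 0, 0)ᵀ = 0. ✓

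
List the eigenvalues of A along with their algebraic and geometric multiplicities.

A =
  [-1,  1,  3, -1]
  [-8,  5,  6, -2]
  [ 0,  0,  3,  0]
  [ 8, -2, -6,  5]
λ = 3: alg = 4, geom = 3

Step 1 — factor the characteristic polynomial to read off the algebraic multiplicities:
  χ_A(x) = (x - 3)^4

Step 2 — compute geometric multiplicities via the rank-nullity identity g(λ) = n − rank(A − λI):
  rank(A − (3)·I) = 1, so dim ker(A − (3)·I) = n − 1 = 3

Summary:
  λ = 3: algebraic multiplicity = 4, geometric multiplicity = 3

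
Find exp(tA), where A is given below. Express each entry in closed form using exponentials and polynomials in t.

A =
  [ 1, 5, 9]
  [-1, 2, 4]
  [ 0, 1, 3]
e^{tA} =
  [-2*t^2*exp(2*t) - t*exp(2*t) + exp(2*t), 2*t^2*exp(2*t) + 5*t*exp(2*t), 10*t^2*exp(2*t) + 9*t*exp(2*t)]
  [t^2*exp(2*t)/2 - t*exp(2*t), -t^2*exp(2*t)/2 + exp(2*t), -5*t^2*exp(2*t)/2 + 4*t*exp(2*t)]
  [-t^2*exp(2*t)/2, t^2*exp(2*t)/2 + t*exp(2*t), 5*t^2*exp(2*t)/2 + t*exp(2*t) + exp(2*t)]

Strategy: write A = P · J · P⁻¹ where J is a Jordan canonical form, so e^{tA} = P · e^{tJ} · P⁻¹, and e^{tJ} can be computed block-by-block.

A has Jordan form
J =
  [2, 1, 0]
  [0, 2, 1]
  [0, 0, 2]
(up to reordering of blocks).

Per-block formulas:
  For a 3×3 Jordan block J_3(2): exp(t · J_3(2)) = e^(2t)·(I + t·N + (t^2/2)·N^2), where N is the 3×3 nilpotent shift.

After assembling e^{tJ} and conjugating by P, we get:

e^{tA} =
  [-2*t^2*exp(2*t) - t*exp(2*t) + exp(2*t), 2*t^2*exp(2*t) + 5*t*exp(2*t), 10*t^2*exp(2*t) + 9*t*exp(2*t)]
  [t^2*exp(2*t)/2 - t*exp(2*t), -t^2*exp(2*t)/2 + exp(2*t), -5*t^2*exp(2*t)/2 + 4*t*exp(2*t)]
  [-t^2*exp(2*t)/2, t^2*exp(2*t)/2 + t*exp(2*t), 5*t^2*exp(2*t)/2 + t*exp(2*t) + exp(2*t)]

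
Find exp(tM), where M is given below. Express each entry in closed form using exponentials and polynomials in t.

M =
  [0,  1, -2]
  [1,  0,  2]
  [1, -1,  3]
e^{tM} =
  [-t*exp(t) + exp(t), t*exp(t), -2*t*exp(t)]
  [t*exp(t), -t*exp(t) + exp(t), 2*t*exp(t)]
  [t*exp(t), -t*exp(t), 2*t*exp(t) + exp(t)]

Strategy: write M = P · J · P⁻¹ where J is a Jordan canonical form, so e^{tM} = P · e^{tJ} · P⁻¹, and e^{tJ} can be computed block-by-block.

M has Jordan form
J =
  [1, 1, 0]
  [0, 1, 0]
  [0, 0, 1]
(up to reordering of blocks).

Per-block formulas:
  For a 2×2 Jordan block J_2(1): exp(t · J_2(1)) = e^(1t)·(I + t·N), where N is the 2×2 nilpotent shift.
  For a 1×1 block at λ = 1: exp(t · [1]) = [e^(1t)].

After assembling e^{tJ} and conjugating by P, we get:

e^{tM} =
  [-t*exp(t) + exp(t), t*exp(t), -2*t*exp(t)]
  [t*exp(t), -t*exp(t) + exp(t), 2*t*exp(t)]
  [t*exp(t), -t*exp(t), 2*t*exp(t) + exp(t)]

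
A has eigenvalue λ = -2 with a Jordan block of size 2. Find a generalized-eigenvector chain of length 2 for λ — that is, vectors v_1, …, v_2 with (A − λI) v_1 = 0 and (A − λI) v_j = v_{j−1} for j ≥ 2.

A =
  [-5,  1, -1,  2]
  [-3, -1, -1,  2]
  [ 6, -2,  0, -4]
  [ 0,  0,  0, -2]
A Jordan chain for λ = -2 of length 2:
v_1 = (-3, -3, 6, 0)ᵀ
v_2 = (1, 0, 0, 0)ᵀ

Let N = A − (-2)·I. We want v_2 with N^2 v_2 = 0 but N^1 v_2 ≠ 0; then v_{j-1} := N · v_j for j = 2, …, 2.

Pick v_2 = (1, 0, 0, 0)ᵀ.
Then v_1 = N · v_2 = (-3, -3, 6, 0)ᵀ.

Sanity check: (A − (-2)·I) v_1 = (0, 0, 0, 0)ᵀ = 0. ✓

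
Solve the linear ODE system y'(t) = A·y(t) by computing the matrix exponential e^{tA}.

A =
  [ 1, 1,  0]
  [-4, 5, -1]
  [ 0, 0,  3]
e^{tA} =
  [-2*t*exp(3*t) + exp(3*t), t*exp(3*t), -t^2*exp(3*t)/2]
  [-4*t*exp(3*t), 2*t*exp(3*t) + exp(3*t), -t^2*exp(3*t) - t*exp(3*t)]
  [0, 0, exp(3*t)]

Strategy: write A = P · J · P⁻¹ where J is a Jordan canonical form, so e^{tA} = P · e^{tJ} · P⁻¹, and e^{tJ} can be computed block-by-block.

A has Jordan form
J =
  [3, 1, 0]
  [0, 3, 1]
  [0, 0, 3]
(up to reordering of blocks).

Per-block formulas:
  For a 3×3 Jordan block J_3(3): exp(t · J_3(3)) = e^(3t)·(I + t·N + (t^2/2)·N^2), where N is the 3×3 nilpotent shift.

After assembling e^{tJ} and conjugating by P, we get:

e^{tA} =
  [-2*t*exp(3*t) + exp(3*t), t*exp(3*t), -t^2*exp(3*t)/2]
  [-4*t*exp(3*t), 2*t*exp(3*t) + exp(3*t), -t^2*exp(3*t) - t*exp(3*t)]
  [0, 0, exp(3*t)]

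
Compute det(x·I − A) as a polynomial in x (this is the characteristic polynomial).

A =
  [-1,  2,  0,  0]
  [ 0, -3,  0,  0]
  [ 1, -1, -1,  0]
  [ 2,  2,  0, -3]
x^4 + 8*x^3 + 22*x^2 + 24*x + 9

Expanding det(x·I − A) (e.g. by cofactor expansion or by noting that A is similar to its Jordan form J, which has the same characteristic polynomial as A) gives
  χ_A(x) = x^4 + 8*x^3 + 22*x^2 + 24*x + 9
which factors as (x + 1)^2*(x + 3)^2. The eigenvalues (with algebraic multiplicities) are λ = -3 with multiplicity 2, λ = -1 with multiplicity 2.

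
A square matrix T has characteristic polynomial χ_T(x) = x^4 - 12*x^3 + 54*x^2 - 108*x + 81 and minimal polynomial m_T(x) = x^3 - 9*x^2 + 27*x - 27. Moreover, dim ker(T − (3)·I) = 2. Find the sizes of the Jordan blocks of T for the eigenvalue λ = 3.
Block sizes for λ = 3: [3, 1]

Step 1 — from the characteristic polynomial, algebraic multiplicity of λ = 3 is 4. From dim ker(T − (3)·I) = 2, there are exactly 2 Jordan blocks for λ = 3.
Step 2 — from the minimal polynomial, the factor (x − 3)^3 tells us the largest block for λ = 3 has size 3.
Step 3 — with total size 4, 2 blocks, and largest block 3, the block sizes (in nonincreasing order) are [3, 1].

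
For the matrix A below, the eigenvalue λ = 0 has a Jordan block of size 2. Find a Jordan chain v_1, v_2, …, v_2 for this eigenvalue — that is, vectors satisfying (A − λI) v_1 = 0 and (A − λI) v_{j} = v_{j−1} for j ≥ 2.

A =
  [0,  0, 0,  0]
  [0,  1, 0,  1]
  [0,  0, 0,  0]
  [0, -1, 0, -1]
A Jordan chain for λ = 0 of length 2:
v_1 = (0, 1, 0, -1)ᵀ
v_2 = (0, 1, 0, 0)ᵀ

Let N = A − (0)·I. We want v_2 with N^2 v_2 = 0 but N^1 v_2 ≠ 0; then v_{j-1} := N · v_j for j = 2, …, 2.

Pick v_2 = (0, 1, 0, 0)ᵀ.
Then v_1 = N · v_2 = (0, 1, 0, -1)ᵀ.

Sanity check: (A − (0)·I) v_1 = (0, 0, 0, 0)ᵀ = 0. ✓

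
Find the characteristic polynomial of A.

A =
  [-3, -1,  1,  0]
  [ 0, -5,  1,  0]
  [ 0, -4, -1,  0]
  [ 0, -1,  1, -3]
x^4 + 12*x^3 + 54*x^2 + 108*x + 81

Expanding det(x·I − A) (e.g. by cofactor expansion or by noting that A is similar to its Jordan form J, which has the same characteristic polynomial as A) gives
  χ_A(x) = x^4 + 12*x^3 + 54*x^2 + 108*x + 81
which factors as (x + 3)^4. The eigenvalues (with algebraic multiplicities) are λ = -3 with multiplicity 4.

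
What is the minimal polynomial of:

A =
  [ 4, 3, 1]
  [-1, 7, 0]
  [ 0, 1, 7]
x^3 - 18*x^2 + 108*x - 216

The characteristic polynomial is χ_A(x) = (x - 6)^3, so the eigenvalues are known. The minimal polynomial is
  m_A(x) = Π_λ (x − λ)^{k_λ}
where k_λ is the size of the *largest* Jordan block for λ (equivalently, the smallest k with (A − λI)^k v = 0 for every generalised eigenvector v of λ).

  λ = 6: largest Jordan block has size 3, contributing (x − 6)^3

So m_A(x) = (x - 6)^3 = x^3 - 18*x^2 + 108*x - 216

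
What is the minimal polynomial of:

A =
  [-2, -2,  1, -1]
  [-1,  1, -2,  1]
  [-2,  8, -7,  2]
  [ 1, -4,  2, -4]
x^3 + 9*x^2 + 27*x + 27

The characteristic polynomial is χ_A(x) = (x + 3)^4, so the eigenvalues are known. The minimal polynomial is
  m_A(x) = Π_λ (x − λ)^{k_λ}
where k_λ is the size of the *largest* Jordan block for λ (equivalently, the smallest k with (A − λI)^k v = 0 for every generalised eigenvector v of λ).

  λ = -3: largest Jordan block has size 3, contributing (x + 3)^3

So m_A(x) = (x + 3)^3 = x^3 + 9*x^2 + 27*x + 27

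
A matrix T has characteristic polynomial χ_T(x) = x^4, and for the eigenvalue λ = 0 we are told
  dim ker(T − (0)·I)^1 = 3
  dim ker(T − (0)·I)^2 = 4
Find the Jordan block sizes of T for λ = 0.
Block sizes for λ = 0: [2, 1, 1]

From the dimensions of kernels of powers, the number of Jordan blocks of size at least j is d_j − d_{j−1} where d_j = dim ker(N^j) (with d_0 = 0). Computing the differences gives [3, 1].
The number of blocks of size exactly k is (#blocks of size ≥ k) − (#blocks of size ≥ k + 1), so the partition is: 2 block(s) of size 1, 1 block(s) of size 2.
In nonincreasing order the block sizes are [2, 1, 1].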